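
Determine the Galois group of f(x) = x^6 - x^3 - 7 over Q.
The polynomial f is an irreducible sextic over Q, so G = Gal(f/Q) is one of the 16 transitive subgroups 6T1, ..., 6T16 of S_6. The discriminant of f is 871199469, which is not a perfect square, so G is not contained in A_6. The transitive groups of degree 6 not contained in A_6 are: C_6 (6T1, order 6), S_3 (6T2, order 6), D_6 (6T3, order 12), C_3 x S_3 (6T5, order 18), A_4 x C_2 (6T6, order 24), S_4 (6T8, order 24), S_3 x S_3 (6T9, order 36), S_4 x C_2 (6T11, order 48), (S_3 x S_3) : C_2 (6T13, order 72), PGL(2,5) (6T14, order 120), S_6 (6T16, order 720). By Dedekind's theorem, for a prime p not dividing disc(f) the degrees of the irreducible factors of f mod p form the cycle type of an element of G. Factoring f modulo the 16 such primes p <= 67 (skipping 3, 7, 29, which divide the discriminant), each new pattern first appears at: mod 2: f = (x^6 + x^3 + 1), pattern 6; mod 5: f = (x + 1)(x + 2)(x^2 + 3x + 4)(x^2 + 4x + 1), pattern 2+2+1+1; mod 13: f = (x + 2)(x + 5)(x + 6)(x^3 + 4), pattern 3+1+1+1; mod 19: f = (x^2 + 10x + 15)(x^2 + 13x + 13)(x^2 + 15x + 10), pattern 2+2+2; mod 67: f = (x^3 + 18)(x^3 + 48), pattern 3+3. No other pattern occurs in this range, so the set of observed cycle types is {6, 2+2+1+1, 3+1+1+1, 2+2+2, 3+3}. The candidates containing elements of all these cycle types are S_3 x S_3 (6T9) of order 36, (S_3 x S_3) : C_2 (6T13) of order 72, S_6 (6T16) of order 720; the others are excluded. The observed types are precisely the cycle types that occur in S_3 x S_3 (6T9) (apart from the identity). Each of the other remaining candidates has further cycle types, and by the Chebotarev density theorem the matching factorization patterns would occur for a proportion of primes equal to their share of the group: (S_3 x S_3) : C_2 (6T13) additionally contains elements of type 4+2, 3+2+1, 2+1+1+1+1 (36 of its 72 elements, about 50% of primes); S_6 (6T16) additionally contains elements of type 5+1, 4+2, 4+1+1, 3+2+1, 2+1+1+1+1 (459 of its 720 elements, about 64% of primes). None of the 16 primes tested shows any such pattern (for each of these groups the chance of that is below 10^-4), which rules them out. Hence G = S_3 x S_3 (6T9), of order 36.

S_3 x S_3, the direct product S_3 x S_3 in its degree-6 action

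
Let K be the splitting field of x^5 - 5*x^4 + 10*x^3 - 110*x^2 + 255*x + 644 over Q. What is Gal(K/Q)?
The polynomial f is an irreducible quintic over Q, so G = Gal(f/Q) is a transitive subgroup of S_5: one of C_5 (5T1, order 5), D_5 (5T2, order 10), F_20 (5T3, order 20), A_5 (5T4, order 60) or S_5 (5T5, order 120). The discriminant of f is 1109956876953125, which is not a perfect square, so G is not contained in A_5. The transitive groups of degree 5 not contained in A_5 are: F_20 (5T3, order 20), S_5 (5T5, order 120). By Dedekind's theorem, for a prime p not dividing disc(f) the degrees of the irreducible factors of f mod p form the cycle type of an element of G. Factoring f modulo the 18 such primes p <= 71 (skipping 5, 31, which divide the discriminant), each new pattern first appears at: mod 2: f = (x)(x^4 + x^3 + 1), pattern 4+1; mod 11: f = (x^5 + 6x^4 + 10x^3 + 2x + 6), pattern 5; mod 19: f = (x + 8)(x^2 + 12x + 14)(x^2 + 13x + 1), pattern 2+2+1. No other pattern occurs in this range, so the set of observed cycle types is {4+1, 5, 2+2+1}. The candidates containing elements of all these cycle types are F_20 (5T3) of order 20, S_5 (5T5) of order 120; the others are excluded. The observed types are precisely the cycle types that occur in F_20 (5T3) (apart from the identity). Each of the other remaining candidates has further cycle types, and by the Chebotarev density theorem the matching factorization patterns would occur for a proportion of primes equal to their share of the group: S_5 (5T5) additionally contains elements of type 3+2, 3+1+1, 2+1+1+1 (50 of its 120 elements, about 42% of primes). None of the 18 primes tested shows any such pattern (for each of these groups the chance of that is below 10^-4), which rules them out. Hence G = F_20 (5T3), of order 20.

F_20 (also written F20)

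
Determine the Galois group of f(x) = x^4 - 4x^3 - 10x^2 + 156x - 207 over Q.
The polynomial is an irreducible quartic over Q and its discriminant is -4831838208, which is not a perfect square, so the Galois group is not contained in A_4. The resolvent cubic y^3 + 10*y^2 + 204*y - 12744 has exactly one rational root, so the Galois group is C_4 or D_4. The quartic remains irreducible over Q(sqrt(disc)), so the group is D_4.

D_4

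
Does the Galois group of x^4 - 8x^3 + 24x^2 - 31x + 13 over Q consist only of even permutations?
No

The polynomial is irreducible of degree 4 over Q. Its discriminant is -283, which is not a perfect square. A Galois group lies in the alternating group exactly when the discriminant is a square in Q, so the Galois group (S_4) is not contained in A_4.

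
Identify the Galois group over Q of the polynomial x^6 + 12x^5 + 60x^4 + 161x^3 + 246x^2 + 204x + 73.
C_6, the cyclic group of order 6

The polynomial f is an irreducible sextic over Q, so G = Gal(f/Q) is one of the 16 transitive subgroups 6T1, ..., 6T16 of S_6. The discriminant of f is -19683, which is not a perfect square, so G is not contained in A_6. The transitive groups of degree 6 not contained in A_6 are: C_6 (6T1, order 6), S_3 (6T2, order 6), D_6 (6T3, order 12), C_3 x S_3 (6T5, order 18), A_4 x C_2 (6T6, order 24), S_4 (6T8, order 24), S_3 x S_3 (6T9, order 36), S_4 x C_2 (6T11, order 48), (S_3 x S_3) : C_2 (6T13, order 72), PGL(2,5) (6T14, order 120), S_6 (6T16, order 720). By Dedekind's theorem, for a prime p not dividing disc(f) the degrees of the irreducible factors of f mod p form the cycle type of an element of G. Factoring f modulo the 37 such primes p <= 163 (skipping 3, which divides the discriminant), each new pattern first appears at: mod 2: f = (x^6 + x^3 + 1), pattern 6; mod 7: f = (x^3 + 6x^2 + 5x + 4)(x^3 + 6x^2 + 5x + 6), pattern 3+3; mod 17: f = (x^2 + 7x + 11)(x^2 + 8x + 13)(x^2 + 14x + 8), pattern 2+2+2; mod 19: f = (x + 4)(x + 5)(x + 12)(x + 15)(x + 16)(x + 17), pattern 1+1+1+1+1+1. No other pattern occurs in this range, so the set of observed cycle types is {6, 3+3, 2+2+2, 1+1+1+1+1+1}. The candidates containing elements of all these cycle types are C_6 (6T1) of order 6, D_6 (6T3) of order 12, C_3 x S_3 (6T5) of order 18, A_4 x C_2 (6T6) of order 24, S_3 x S_3 (6T9) of order 36, S_4 x C_2 (6T11) of order 48, (S_3 x S_3) : C_2 (6T13) of order 72, PGL(2,5) (6T14) of order 120, S_6 (6T16) of order 720; the others are excluded. The observed types are precisely the cycle types that occur in C_6 (6T1). Each of the other remaining candidates has further cycle types, and by the Chebotarev density theorem the matching factorization patterns would occur for a proportion of primes equal to their share of the group: D_6 (6T3) additionally contains elements of type 2+2+1+1 (3 of its 12 elements, about 25% of primes); C_3 x S_3 (6T5) additionally contains elements of type 3+1+1+1 (4 of its 18 elements, about 22% of primes); A_4 x C_2 (6T6) additionally contains elements of type 2+2+1+1, 2+1+1+1+1 (6 of its 24 elements, about 25% of primes); S_3 x S_3 (6T9) additionally contains elements of type 3+1+1+1, 2+2+1+1 (13 of its 36 elements, about 36% of primes); S_4 x C_2 (6T11) additionally contains elements of type 4+2, 4+1+1, 2+2+1+1, 2+1+1+1+1 (24 of its 48 elements, about 50% of primes); (S_3 x S_3) : C_2 (6T13) additionally contains elements of type 4+2, 3+2+1, 3+1+1+1, 2+2+1+1, 2+1+1+1+1 (49 of its 72 elements, about 68% of primes); PGL(2,5) (6T14) additionally contains elements of type 5+1, 4+1+1, 2+2+1+1 (69 of its 120 elements, about 58% of primes); S_6 (6T16) additionally contains elements of type 5+1, 4+2, 4+1+1, 3+2+1, 3+1+1+1, 2+2+1+1, 2+1+1+1+1 (544 of its 720 elements, about 76% of primes). None of the 37 primes tested shows any such pattern (for each of these groups the chance of that is below 10^-4), which rules them out. Hence G = C_6 (6T1), of order 6.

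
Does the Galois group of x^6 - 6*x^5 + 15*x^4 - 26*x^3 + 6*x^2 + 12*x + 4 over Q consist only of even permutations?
The polynomial is irreducible of degree 6 over Q. Its discriminant is 304930925568, which is not a perfect square. A Galois group lies in the alternating group exactly when the discriminant is a square in Q, so the Galois group (D_6) is not contained in A_6.

No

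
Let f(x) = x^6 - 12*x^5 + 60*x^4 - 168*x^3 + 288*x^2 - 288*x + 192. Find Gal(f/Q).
The polynomial f is an irreducible sextic over Q, so G = Gal(f/Q) is one of the 16 transitive subgroups 6T1, ..., 6T16 of S_6. The discriminant of f is -21134460321792, which is not a perfect square, so G is not contained in A_6. The transitive groups of degree 6 not contained in A_6 are: C_6 (6T1, order 6), S_3 (6T2, order 6), D_6 (6T3, order 12), C_3 x S_3 (6T5, order 18), A_4 x C_2 (6T6, order 24), S_4 (6T8, order 24), S_3 x S_3 (6T9, order 36), S_4 x C_2 (6T11, order 48), (S_3 x S_3) : C_2 (6T13, order 72), PGL(2,5) (6T14, order 120), S_6 (6T16, order 720). By Dedekind's theorem, for a prime p not dividing disc(f) the degrees of the irreducible factors of f mod p form the cycle type of an element of G. Factoring f modulo the 37 such primes p <= 167 (skipping 2, 3, which divide the discriminant), each new pattern first appears at: mod 5: f = (x^6 + 3x^5 + 2x^3 + 3x^2 + 2x + 2), pattern 6; mod 7: f = (x^3 + x^2 + 5x + 1)(x^3 + x^2 + 5x + 3), pattern 3+3; mod 17: f = (x^2 + 5x + 7)(x^2 + 7x + 3)(x^2 + 10x + 14), pattern 2+2+2; mod 19: f = (x + 6)(x + 8)(x + 10)(x + 11)(x + 13)(x + 16), pattern 1+1+1+1+1+1. No other pattern occurs in this range, so the set of observed cycle types is {6, 3+3, 2+2+2, 1+1+1+1+1+1}. The candidates containing elements of all these cycle types are C_6 (6T1) of order 6, D_6 (6T3) of order 12, C_3 x S_3 (6T5) of order 18, A_4 x C_2 (6T6) of order 24, S_3 x S_3 (6T9) of order 36, S_4 x C_2 (6T11) of order 48, (S_3 x S_3) : C_2 (6T13) of order 72, PGL(2,5) (6T14) of order 120, S_6 (6T16) of order 720; the others are excluded. The observed types are precisely the cycle types that occur in C_6 (6T1). Each of the other remaining candidates has further cycle types, and by the Chebotarev density theorem the matching factorization patterns would occur for a proportion of primes equal to their share of the group: D_6 (6T3) additionally contains elements of type 2+2+1+1 (3 of its 12 elements, about 25% of primes); C_3 x S_3 (6T5) additionally contains elements of type 3+1+1+1 (4 of its 18 elements, about 22% of primes); A_4 x C_2 (6T6) additionally contains elements of type 2+2+1+1, 2+1+1+1+1 (6 of its 24 elements, about 25% of primes); S_3 x S_3 (6T9) additionally contains elements of type 3+1+1+1, 2+2+1+1 (13 of its 36 elements, about 36% of primes); S_4 x C_2 (6T11) additionally contains elements of type 4+2, 4+1+1, 2+2+1+1, 2+1+1+1+1 (24 of its 48 elements, about 50% of primes); (S_3 x S_3) : C_2 (6T13) additionally contains elements of type 4+2, 3+2+1, 3+1+1+1, 2+2+1+1, 2+1+1+1+1 (49 of its 72 elements, about 68% of primes); PGL(2,5) (6T14) additionally contains elements of type 5+1, 4+1+1, 2+2+1+1 (69 of its 120 elements, about 58% of primes); S_6 (6T16) additionally contains elements of type 5+1, 4+2, 4+1+1, 3+2+1, 3+1+1+1, 2+2+1+1, 2+1+1+1+1 (544 of its 720 elements, about 76% of primes). None of the 37 primes tested shows any such pattern (for each of these groups the chance of that is below 10^-4), which rules them out. Hence G = C_6 (6T1), of order 6.

C_6 (order 6)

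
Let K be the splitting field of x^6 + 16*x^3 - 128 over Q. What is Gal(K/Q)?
The polynomial f is an irreducible sextic over Q, so G = Gal(f/Q) is one of the 16 transitive subgroups 6T1, ..., 6T16 of S_6. The discriminant of f is 5410421842378752, which is not a perfect square, so G is not contained in A_6. The transitive groups of degree 6 not contained in A_6 are: C_6 (6T1, order 6), S_3 (6T2, order 6), D_6 (6T3, order 12), C_3 x S_3 (6T5, order 18), A_4 x C_2 (6T6, order 24), S_4 (6T8, order 24), S_3 x S_3 (6T9, order 36), S_4 x C_2 (6T11, order 48), (S_3 x S_3) : C_2 (6T13, order 72), PGL(2,5) (6T14, order 120), S_6 (6T16, order 720). By Dedekind's theorem, for a prime p not dividing disc(f) the degrees of the irreducible factors of f mod p form the cycle type of an element of G. Factoring f modulo the 23 such primes p <= 97 (skipping 2, 3, which divide the discriminant), each new pattern first appears at: mod 5: f = (x^6 + x^3 + 2), pattern 6; mod 11: f = (x + 1)(x + 5)(x^2 + 6x + 3)(x^2 + 10x + 1), pattern 2+2+1+1; mod 13: f = (x + 1)(x + 3)(x + 9)(x^3 + 2), pattern 3+1+1+1; mod 31: f = (x^2 + 3x + 15)(x^2 + 13x + 13)(x^2 + 15x + 3), pattern 2+2+2; mod 97: f = (x^3 + 25)(x^3 + 88), pattern 3+3. No other pattern occurs in this range, so the set of observed cycle types is {6, 2+2+1+1, 3+1+1+1, 2+2+2, 3+3}. The candidates containing elements of all these cycle types are S_3 x S_3 (6T9) of order 36, (S_3 x S_3) : C_2 (6T13) of order 72, S_6 (6T16) of order 720; the others are excluded. The observed types are precisely the cycle types that occur in S_3 x S_3 (6T9) (apart from the identity). Each of the other remaining candidates has further cycle types, and by the Chebotarev density theorem the matching factorization patterns would occur for a proportion of primes equal to their share of the group: (S_3 x S_3) : C_2 (6T13) additionally contains elements of type 4+2, 3+2+1, 2+1+1+1+1 (36 of its 72 elements, about 50% of primes); S_6 (6T16) additionally contains elements of type 5+1, 4+2, 4+1+1, 3+2+1, 2+1+1+1+1 (459 of its 720 elements, about 64% of primes). None of the 23 primes tested shows any such pattern (for each of these groups the chance of that is below 10^-4), which rules them out. Hence G = S_3 x S_3 (6T9), of order 36.

S_3 x S_3, the direct product S_3 x S_3 in its degree-6 action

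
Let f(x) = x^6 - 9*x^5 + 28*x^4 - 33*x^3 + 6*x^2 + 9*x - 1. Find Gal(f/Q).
The polynomial f is an irreducible sextic over Q, so G = Gal(f/Q) is one of the 16 transitive subgroups 6T1, ..., 6T16 of S_6. The discriminant of f is 810448, which is not a perfect square, so G is not contained in A_6. The transitive groups of degree 6 not contained in A_6 are: C_6 (6T1, order 6), S_3 (6T2, order 6), D_6 (6T3, order 12), C_3 x S_3 (6T5, order 18), A_4 x C_2 (6T6, order 24), S_4 (6T8, order 24), S_3 x S_3 (6T9, order 36), S_4 x C_2 (6T11, order 48), (S_3 x S_3) : C_2 (6T13, order 72), PGL(2,5) (6T14, order 120), S_6 (6T16, order 720). By Dedekind's theorem, for a prime p not dividing disc(f) the degrees of the irreducible factors of f mod p form the cycle type of an element of G. Factoring f modulo the 23 such primes p <= 97 (skipping 2, 37, which divide the discriminant), each new pattern first appears at: mod 3: f = (x^3 + x^2 + x + 2)(x^3 + 2x^2 + x + 1), pattern 3+3; mod 5: f = (x^2 + x + 1)(x^2 + 2x + 3)(x^2 + 3x + 3), pattern 2+2+2; mod 67: f = (x + 1)(x + 17)(x + 29)(x + 35)(x + 47)(x + 63), pattern 1+1+1+1+1+1. No other pattern occurs in this range, so the set of observed cycle types is {3+3, 2+2+2, 1+1+1+1+1+1}. The candidates containing elements of all these cycle types are C_6 (6T1) of order 6, S_3 (6T2) of order 6, D_6 (6T3) of order 12, C_3 x S_3 (6T5) of order 18, A_4 x C_2 (6T6) of order 24, S_4 (6T8) of order 24, S_3 x S_3 (6T9) of order 36, S_4 x C_2 (6T11) of order 48, (S_3 x S_3) : C_2 (6T13) of order 72, PGL(2,5) (6T14) of order 120, S_6 (6T16) of order 720; the others are excluded. The observed types are precisely the cycle types that occur in S_3 (6T2). Each of the other remaining candidates has further cycle types, and by the Chebotarev density theorem the matching factorization patterns would occur for a proportion of primes equal to their share of the group: C_6 (6T1) additionally contains elements of type 6 (2 of its 6 elements, about 33% of primes); D_6 (6T3) additionally contains elements of type 6, 2+2+1+1 (5 of its 12 elements, about 42% of primes); C_3 x S_3 (6T5) additionally contains elements of type 6, 3+1+1+1 (10 of its 18 elements, about 56% of primes); A_4 x C_2 (6T6) additionally contains elements of type 6, 2+2+1+1, 2+1+1+1+1 (14 of its 24 elements, about 58% of primes); S_4 (6T8) additionally contains elements of type 4+1+1, 2+2+1+1 (9 of its 24 elements, about 38% of primes); S_3 x S_3 (6T9) additionally contains elements of type 6, 3+1+1+1, 2+2+1+1 (25 of its 36 elements, about 69% of primes); S_4 x C_2 (6T11) additionally contains elements of type 6, 4+2, 4+1+1, 2+2+1+1, 2+1+1+1+1 (32 of its 48 elements, about 67% of primes); (S_3 x S_3) : C_2 (6T13) additionally contains elements of type 6, 4+2, 3+2+1, 3+1+1+1, 2+2+1+1, 2+1+1+1+1 (61 of its 72 elements, about 85% of primes); PGL(2,5) (6T14) additionally contains elements of type 6, 5+1, 4+1+1, 2+2+1+1 (89 of its 120 elements, about 74% of primes); S_6 (6T16) additionally contains elements of type 6, 5+1, 4+2, 4+1+1, 3+2+1, 3+1+1+1, 2+2+1+1, 2+1+1+1+1 (664 of its 720 elements, about 92% of primes). None of the 23 primes tested shows any such pattern (for each of these groups the chance of that is below 10^-4), which rules them out. Hence G = S_3 (6T2), of order 6.

S_3, S_3 acting on 6 points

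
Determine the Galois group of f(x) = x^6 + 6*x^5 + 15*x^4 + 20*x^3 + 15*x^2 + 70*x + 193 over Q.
S_6 (also written S6)

The polynomial f is an irreducible sextic over Q, so G = Gal(f/Q) is one of the 16 transitive subgroups 6T1, ..., 6T16 of S_6. The discriminant of f is -1388339588497408, which is not a perfect square, so G is not contained in A_6. The transitive groups of degree 6 not contained in A_6 are: C_6 (6T1, order 6), S_3 (6T2, order 6), D_6 (6T3, order 12), C_3 x S_3 (6T5, order 18), A_4 x C_2 (6T6, order 24), S_4 (6T8, order 24), S_3 x S_3 (6T9, order 36), S_4 x C_2 (6T11, order 48), (S_3 x S_3) : C_2 (6T13, order 72), PGL(2,5) (6T14, order 120), S_6 (6T16, order 720). By Dedekind's theorem, for a prime p not dividing disc(f) the degrees of the irreducible factors of f mod p form the cycle type of an element of G. Factoring f modulo the 3 such primes p <= 7 (skipping 2, which divides the discriminant), each new pattern first appears at: mod 3: f = (x^6 + 2x^3 + x + 1), pattern 6; mod 5: f = (x + 2)(x + 4)(x^4 + 2x^2 + 3x + 1), pattern 4+1+1; mod 7: f = (x + 4)(x^2 + 3x + 1)(x^3 + 6x^2 + 2x + 1), pattern 3+2+1. No other pattern occurs in this range, so the set of observed cycle types is {6, 4+1+1, 3+2+1}. Among the candidates above, the only group containing elements of all these cycle types is S_6 (6T16); every other candidate lacks at least one of them. Hence G = S_6 (6T16), of order 720.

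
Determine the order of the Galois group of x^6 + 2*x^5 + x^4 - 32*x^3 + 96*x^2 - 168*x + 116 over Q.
The degree of the splitting field over Q equals the order of the Galois group, so first determine the group. The polynomial f is an irreducible sextic over Q, so G = Gal(f/Q) is one of the 16 transitive subgroups 6T1, ..., 6T16 of S_6. The discriminant of f is -1080641454080000, which is not a perfect square, so G is not contained in A_6. The transitive groups of degree 6 not contained in A_6 are: C_6 (6T1, order 6), S_3 (6T2, order 6), D_6 (6T3, order 12), C_3 x S_3 (6T5, order 18), A_4 x C_2 (6T6, order 24), S_4 (6T8, order 24), S_3 x S_3 (6T9, order 36), S_4 x C_2 (6T11, order 48), (S_3 x S_3) : C_2 (6T13, order 72), PGL(2,5) (6T14, order 120), S_6 (6T16, order 720). By Dedekind's theorem, for a prime p not dividing disc(f) the degrees of the irreducible factors of f mod p form the cycle type of an element of G. Factoring f modulo the 22 such primes p <= 89 (skipping 2, 5, which divide the discriminant), each new pattern first appears at: mod 3: f = (x^3 + 2x + 1)(x^3 + 2x^2 + 2x + 2), pattern 3+3; mod 7: f = (x^2 + x + 6)(x^2 + 3x + 5)(x^2 + 5x + 2), pattern 2+2+2; mod 13: f = (x + 8)(x + 11)(x^4 + 9x^3 + 2x^2 + 9x + 9), pattern 4+1+1; mod 43: f = (x + 34)(x + 39)(x^2 + 23x + 11)(x^2 + 35x + 32), pattern 2+2+1+1. No other pattern occurs in this range, so the set of observed cycle types is {3+3, 2+2+2, 4+1+1, 2+2+1+1}. The candidates containing elements of all these cycle types are S_4 (6T8) of order 24, S_4 x C_2 (6T11) of order 48, PGL(2,5) (6T14) of order 120, S_6 (6T16) of order 720; the others are excluded. The observed types are precisely the cycle types that occur in S_4 (6T8) (apart from the identity). Each of the other remaining candidates has further cycle types, and by the Chebotarev density theorem the matching factorization patterns would occur for a proportion of primes equal to their share of the group: S_4 x C_2 (6T11) additionally contains elements of type 6, 4+2, 2+1+1+1+1 (17 of its 48 elements, about 35% of primes); PGL(2,5) (6T14) additionally contains elements of type 6, 5+1 (44 of its 120 elements, about 37% of primes); S_6 (6T16) additionally contains elements of type 6, 5+1, 4+2, 3+2+1, 3+1+1+1, 2+1+1+1+1 (529 of its 720 elements, about 73% of primes). None of the 22 primes tested shows any such pattern (for each of these groups the chance of that is below 10^-4), which rules them out. Hence G = S_4 (6T8), of order 24. The Galois group S_4 (6T8) has order 24, so the splitting field has degree 24 over Q.

24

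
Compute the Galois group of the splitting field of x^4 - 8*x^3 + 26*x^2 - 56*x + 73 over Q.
V_4

The polynomial is an irreducible quartic over Q and its discriminant is 589824 = 768^2, a perfect square, so the Galois group is contained in A_4. The resolvent cubic y^3 - 26*y^2 + 156*y - 216 splits completely over Q, which gives the Klein four-group V_4.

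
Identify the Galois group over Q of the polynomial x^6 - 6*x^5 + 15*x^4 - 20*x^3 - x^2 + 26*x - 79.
The polynomial f is an irreducible sextic over Q, so G = Gal(f/Q) is one of the 16 transitive subgroups 6T1, ..., 6T16 of S_6. The discriminant of f is 36352603193344 = 6029312^2, a perfect square, so G is contained in A_6. The transitive groups of degree 6 contained in A_6 are: A_4 (6T4, order 12), S_4 (6T7, order 24), (C_3 x C_3) : C_4 (6T10, order 36), PSL(2,5) (6T12, order 60), A_6 (6T15, order 360). By Dedekind's theorem, for a prime p not dividing disc(f) the degrees of the irreducible factors of f mod p form the cycle type of an element of G. Factoring f modulo the 79 such primes p <= 419 (skipping 2, 23, which divide the discriminant), each new pattern first appears at: mod 3: f = (x^3 + x^2 + 2)(x^3 + 2x^2 + x + 1), pattern 3+3; mod 5: f = (x^2 + 3x + 3)(x^4 + x^3 + 4x^2 + 2), pattern 4+2; mod 19: f = (x + 8)(x + 9)(x^2 + 16x + 5)(x^2 + 18x + 3), pattern 2+2+1+1; mod 223: f = (x + 31)(x + 66)(x + 108)(x + 113)(x + 155)(x + 190), pattern 1+1+1+1+1+1. No other pattern occurs in this range, so the set of observed cycle types is {3+3, 4+2, 2+2+1+1, 1+1+1+1+1+1}. The candidates containing elements of all these cycle types are S_4 (6T7) of order 24, (C_3 x C_3) : C_4 (6T10) of order 36, A_6 (6T15) of order 360; the others are excluded. The observed types are precisely the cycle types that occur in S_4 (6T7). Each of the other remaining candidates has further cycle types, and by the Chebotarev density theorem the matching factorization patterns would occur for a proportion of primes equal to their share of the group: (C_3 x C_3) : C_4 (6T10) additionally contains elements of type 3+1+1+1 (4 of its 36 elements, about 11% of primes); A_6 (6T15) additionally contains elements of type 5+1, 3+1+1+1 (184 of its 360 elements, about 51% of primes). None of the 79 primes tested shows any such pattern (for each of these groups the chance of that is below 10^-4), which rules them out. Hence G = S_4 (6T7), of order 24.

6T7: S_4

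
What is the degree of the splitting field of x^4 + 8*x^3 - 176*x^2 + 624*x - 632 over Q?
8

The degree of the splitting field over Q equals the order of the Galois group, so first determine the group. The polynomial is an irreducible quartic over Q and its discriminant is -4602265600, which is not a perfect square, so the Galois group is not contained in A_4. The resolvent cubic y^3 + 176*y^2 + 7520*y + 96000 has exactly one rational root, so the Galois group is C_4 or D_4. The quartic remains irreducible over Q(sqrt(disc)), so the group is D_4. The Galois group D_4 (4T3) has order 8, so the splitting field has degree 8 over Q.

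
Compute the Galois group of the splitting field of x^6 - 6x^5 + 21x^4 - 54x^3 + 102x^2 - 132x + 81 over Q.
PGL(2,5)

The polynomial f is an irreducible sextic over Q, so G = Gal(f/Q) is one of the 16 transitive subgroups 6T1, ..., 6T16 of S_6. The discriminant of f is -1024192512, which is not a perfect square, so G is not contained in A_6. The transitive groups of degree 6 not contained in A_6 are: C_6 (6T1, order 6), S_3 (6T2, order 6), D_6 (6T3, order 12), C_3 x S_3 (6T5, order 18), A_4 x C_2 (6T6, order 24), S_4 (6T8, order 24), S_3 x S_3 (6T9, order 36), S_4 x C_2 (6T11, order 48), (S_3 x S_3) : C_2 (6T13, order 72), PGL(2,5) (6T14, order 120), S_6 (6T16, order 720). By Dedekind's theorem, for a prime p not dividing disc(f) the degrees of the irreducible factors of f mod p form the cycle type of an element of G. Factoring f modulo the 21 such primes p <= 89 (skipping 2, 3, 7, which divide the discriminant), each new pattern first appears at: mod 5: f = (x^6 + 4x^5 + x^4 + x^3 + 2x^2 + 3x + 1), pattern 6; mod 11: f = (x + 5)(x^5 + 10x^3 + 6x^2 + 6x + 3), pattern 5+1; mod 13: f = (x + 10)(x + 12)(x^4 + 11x^3 + 10x^2 + 5x + 1), pattern 4+1+1; mod 23: f = (x + 12)(x + 18)(x^2 + 12x + 8)(x^2 + 21x + 4), pattern 2+2+1+1; mod 43: f = (x^3 + 16x^2 + 4x + 2)(x^3 + 21x^2 + 25x + 19), pattern 3+3; mod 61: f = (x^2 + x + 16)(x^2 + 14x + 20)(x^2 + 40x + 42), pattern 2+2+2. No other pattern occurs in this range, so the set of observed cycle types is {6, 5+1, 4+1+1, 2+2+1+1, 3+3, 2+2+2}. The candidates containing elements of all these cycle types are PGL(2,5) (6T14) of order 120, S_6 (6T16) of order 720; the others are excluded. The observed types are precisely the cycle types that occur in PGL(2,5) (6T14) (apart from the identity). Each of the other remaining candidates has further cycle types, and by the Chebotarev density theorem the matching factorization patterns would occur for a proportion of primes equal to their share of the group: S_6 (6T16) additionally contains elements of type 4+2, 3+2+1, 3+1+1+1, 2+1+1+1+1 (265 of its 720 elements, about 37% of primes). None of the 21 primes tested shows any such pattern (for each of these groups the chance of that is below 10^-4), which rules them out. Hence G = PGL(2,5) (6T14), of order 120.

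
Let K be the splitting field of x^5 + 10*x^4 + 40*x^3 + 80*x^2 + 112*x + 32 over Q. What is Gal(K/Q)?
S_5 (order 120)

The polynomial f is an irreducible quintic over Q, so G = Gal(f/Q) is a transitive subgroup of S_5: one of C_5 (5T1, order 5), D_5 (5T2, order 10), F_20 (5T3, order 20), A_5 (5T4, order 60) or S_5 (5T5, order 120). The discriminant of f is 61018734592, which is not a perfect square, so G is not contained in A_5. The transitive groups of degree 5 not contained in A_5 are: F_20 (5T3, order 20), S_5 (5T5, order 120). By Dedekind's theorem, for a prime p not dividing disc(f) the degrees of the irreducible factors of f mod p form the cycle type of an element of G. Factoring f modulo the 5 such primes p <= 13 (skipping 2, which divides the discriminant), each new pattern first appears at: mod 3: f = (x^5 + x^4 + x^3 + 2x^2 + x + 2), pattern 5; mod 5: f = (x + 4)(x^4 + x^3 + x^2 + x + 3), pattern 4+1; mod 13: f = (x + 5)(x + 9)(x^3 + 9x^2 + 12x + 1), pattern 3+1+1. No other pattern occurs in this range, so the set of observed cycle types is {5, 4+1, 3+1+1}. Among the candidates above, the only group containing elements of all these cycle types is S_5 (5T5) — F_20 (5T3) lacks at least one of them. Hence G = S_5 (5T5), of order 120.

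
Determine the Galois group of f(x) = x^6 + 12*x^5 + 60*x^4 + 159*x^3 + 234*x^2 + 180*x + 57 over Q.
The polynomial f is an irreducible sextic over Q, so G = Gal(f/Q) is one of the 16 transitive subgroups 6T1, ..., 6T16 of S_6. The discriminant of f is -19683, which is not a perfect square, so G is not contained in A_6. The transitive groups of degree 6 not contained in A_6 are: C_6 (6T1, order 6), S_3 (6T2, order 6), D_6 (6T3, order 12), C_3 x S_3 (6T5, order 18), A_4 x C_2 (6T6, order 24), S_4 (6T8, order 24), S_3 x S_3 (6T9, order 36), S_4 x C_2 (6T11, order 48), (S_3 x S_3) : C_2 (6T13, order 72), PGL(2,5) (6T14, order 120), S_6 (6T16, order 720). By Dedekind's theorem, for a prime p not dividing disc(f) the degrees of the irreducible factors of f mod p form the cycle type of an element of G. Factoring f modulo the 37 such primes p <= 163 (skipping 3, which divides the discriminant), each new pattern first appears at: mod 2: f = (x^6 + x^3 + 1), pattern 6; mod 7: f = (x^3 + 6x^2 + 5x + 3)(x^3 + 6x^2 + 5x + 5), pattern 3+3; mod 17: f = (x^2 + 14)(x^2 + x + 16)(x^2 + 11x + 2), pattern 2+2+2; mod 19: f = (x)(x + 6)(x + 7)(x + 8)(x + 11)(x + 18), pattern 1+1+1+1+1+1. No other pattern occurs in this range, so the set of observed cycle types is {6, 3+3, 2+2+2, 1+1+1+1+1+1}. The candidates containing elements of all these cycle types are C_6 (6T1) of order 6, D_6 (6T3) of order 12, C_3 x S_3 (6T5) of order 18, A_4 x C_2 (6T6) of order 24, S_3 x S_3 (6T9) of order 36, S_4 x C_2 (6T11) of order 48, (S_3 x S_3) : C_2 (6T13) of order 72, PGL(2,5) (6T14) of order 120, S_6 (6T16) of order 720; the others are excluded. The observed types are precisely the cycle types that occur in C_6 (6T1). Each of the other remaining candidates has further cycle types, and by the Chebotarev density theorem the matching factorization patterns would occur for a proportion of primes equal to their share of the group: D_6 (6T3) additionally contains elements of type 2+2+1+1 (3 of its 12 elements, about 25% of primes); C_3 x S_3 (6T5) additionally contains elements of type 3+1+1+1 (4 of its 18 elements, about 22% of primes); A_4 x C_2 (6T6) additionally contains elements of type 2+2+1+1, 2+1+1+1+1 (6 of its 24 elements, about 25% of primes); S_3 x S_3 (6T9) additionally contains elements of type 3+1+1+1, 2+2+1+1 (13 of its 36 elements, about 36% of primes); S_4 x C_2 (6T11) additionally contains elements of type 4+2, 4+1+1, 2+2+1+1, 2+1+1+1+1 (24 of its 48 elements, about 50% of primes); (S_3 x S_3) : C_2 (6T13) additionally contains elements of type 4+2, 3+2+1, 3+1+1+1, 2+2+1+1, 2+1+1+1+1 (49 of its 72 elements, about 68% of primes); PGL(2,5) (6T14) additionally contains elements of type 5+1, 4+1+1, 2+2+1+1 (69 of its 120 elements, about 58% of primes); S_6 (6T16) additionally contains elements of type 5+1, 4+2, 4+1+1, 3+2+1, 3+1+1+1, 2+2+1+1, 2+1+1+1+1 (544 of its 720 elements, about 76% of primes). None of the 37 primes tested shows any such pattern (for each of these groups the chance of that is below 10^-4), which rules them out. Hence G = C_6 (6T1), of order 6.

C_6, the cyclic group of order 6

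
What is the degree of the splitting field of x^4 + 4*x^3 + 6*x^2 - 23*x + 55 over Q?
The degree of the splitting field over Q equals the order of the Galois group, so first determine the group. The polynomial is an irreducible quartic over Q and its discriminant is 121699989, which is not a perfect square, so the Galois group is not contained in A_4. The resolvent cubic y^3 - 6*y^2 - 312*y - 89 is irreducible over Q. An irreducible resolvent with non-square discriminant gives S_4. The Galois group S_4 (4T5) has order 24, so the splitting field has degree 24 over Q.

24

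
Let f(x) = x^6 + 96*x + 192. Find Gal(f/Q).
(S_3 x S_3) : C_2

The polynomial f is an irreducible sextic over Q, so G = Gal(f/Q) is one of the 16 transitive subgroups 6T1, ..., 6T16 of S_6. The discriminant of f is -9727331052552192, which is not a perfect square, so G is not contained in A_6. The transitive groups of degree 6 not contained in A_6 are: C_6 (6T1, order 6), S_3 (6T2, order 6), D_6 (6T3, order 12), C_3 x S_3 (6T5, order 18), A_4 x C_2 (6T6, order 24), S_4 (6T8, order 24), S_3 x S_3 (6T9, order 36), S_4 x C_2 (6T11, order 48), (S_3 x S_3) : C_2 (6T13, order 72), PGL(2,5) (6T14, order 120), S_6 (6T16, order 720). By Dedekind's theorem, for a prime p not dividing disc(f) the degrees of the irreducible factors of f mod p form the cycle type of an element of G. Factoring f modulo the 27 such primes p <= 127 (skipping 2, 3, 17, 43, which divide the discriminant), each new pattern first appears at: mod 5: f = (x^6 + x + 2), pattern 6; mod 7: f = (x + 5)(x^2 + 6x + 3)(x^3 + 3x^2 + 4x + 3), pattern 3+2+1; mod 11: f = (x^2 + 4x + 8)(x^4 + 7x^3 + 8x^2 + 2), pattern 4+2; mod 13: f = (x + 7)(x + 10)(x^2 + 2x + 12)(x^2 + 7x + 11), pattern 2+2+1+1; mod 61: f = (x + 4)(x + 8)(x + 20)(x + 42)(x^2 + 48x + 17), pattern 2+1+1+1+1; mod 97: f = (x + 1)(x + 20)(x + 24)(x^3 + 52x^2 + 46x + 78), pattern 3+1+1+1; mod 113: f = (x^2 + 8x + 40)(x^2 + 15x + 62)(x^2 + 90x + 81), pattern 2+2+2; mod 127: f = (x^3 + 49x^2 + 43x + 17)(x^3 + 78x^2 + 72x + 86), pattern 3+3. No other pattern occurs in this range, so the set of observed cycle types is {6, 3+2+1, 4+2, 2+2+1+1, 2+1+1+1+1, 3+1+1+1, 2+2+2, 3+3}. The candidates containing elements of all these cycle types are (S_3 x S_3) : C_2 (6T13) of order 72, S_6 (6T16) of order 720; the others are excluded. The observed types are precisely the cycle types that occur in (S_3 x S_3) : C_2 (6T13) (apart from the identity). Each of the other remaining candidates has further cycle types, and by the Chebotarev density theorem the matching factorization patterns would occur for a proportion of primes equal to their share of the group: S_6 (6T16) additionally contains elements of type 5+1, 4+1+1 (234 of its 720 elements, about 32% of primes). None of the 27 primes tested shows any such pattern (for each of these groups the chance of that is below 10^-4), which rules them out. Hence G = (S_3 x S_3) : C_2 (6T13), of order 72.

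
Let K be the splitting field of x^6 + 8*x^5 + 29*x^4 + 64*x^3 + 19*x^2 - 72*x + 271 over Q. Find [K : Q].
36

The degree of the splitting field over Q equals the order of the Galois group, so first determine the group. The polynomial f is an irreducible sextic over Q, so G = Gal(f/Q) is one of the 16 transitive subgroups 6T1, ..., 6T16 of S_6. The discriminant of f is 564385546240000 = 23756800^2, a perfect square, so G is contained in A_6. The transitive groups of degree 6 contained in A_6 are: A_4 (6T4, order 12), S_4 (6T7, order 24), (C_3 x C_3) : C_4 (6T10, order 36), PSL(2,5) (6T12, order 60), A_6 (6T15, order 360). By Dedekind's theorem, for a prime p not dividing disc(f) the degrees of the irreducible factors of f mod p form the cycle type of an element of G. Factoring f modulo the 19 such primes p <= 79 (skipping 2, 5, 29, which divide the discriminant), each new pattern first appears at: mod 3: f = (x^2 + 2x + 2)(x^4 + x + 2), pattern 4+2; mod 11: f = (x^3 + 7x + 1)(x^3 + 8x^2 + 7), pattern 3+3; mod 19: f = (x + 4)(x + 6)(x^2 + 7x + 2)(x^2 + 10x + 10), pattern 2+2+1+1; mod 61: f = (x + 10)(x + 24)(x + 57)(x^3 + 39x^2 + 36x + 36), pattern 3+1+1+1. No other pattern occurs in this range, so the set of observed cycle types is {4+2, 3+3, 2+2+1+1, 3+1+1+1}. The candidates containing elements of all these cycle types are (C_3 x C_3) : C_4 (6T10) of order 36, A_6 (6T15) of order 360; the others are excluded. The observed types are precisely the cycle types that occur in (C_3 x C_3) : C_4 (6T10) (apart from the identity). Each of the other remaining candidates has further cycle types, and by the Chebotarev density theorem the matching factorization patterns would occur for a proportion of primes equal to their share of the group: A_6 (6T15) additionally contains elements of type 5+1 (144 of its 360 elements, about 40% of primes). None of the 19 primes tested shows any such pattern (for each of these groups the chance of that is below 10^-4), which rules them out. Hence G = (C_3 x C_3) : C_4 (6T10), of order 36. The Galois group (C_3 x C_3) : C_4 (6T10) has order 36, so the splitting field has degree 36 over Q.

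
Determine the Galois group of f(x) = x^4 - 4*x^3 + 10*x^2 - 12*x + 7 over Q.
The polynomial is an irreducible quartic over Q and its discriminant is 2048, which is not a perfect square, so the Galois group is not contained in A_4. The resolvent cubic y^3 - 10*y^2 + 20*y + 24 has exactly one rational root, so the Galois group is C_4 or D_4. The quartic becomes reducible over Q(sqrt(disc)), so the group is C_4.

C_4, the cyclic group of order 4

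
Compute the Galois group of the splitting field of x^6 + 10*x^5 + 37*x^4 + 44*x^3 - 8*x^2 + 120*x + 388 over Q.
6T13: (S_3 x S_3) : C_2

The polynomial f is an irreducible sextic over Q, so G = Gal(f/Q) is one of the 16 transitive subgroups 6T1, ..., 6T16 of S_6. The discriminant of f is -3767550835949568, which is not a perfect square, so G is not contained in A_6. The transitive groups of degree 6 not contained in A_6 are: C_6 (6T1, order 6), S_3 (6T2, order 6), D_6 (6T3, order 12), C_3 x S_3 (6T5, order 18), A_4 x C_2 (6T6, order 24), S_4 (6T8, order 24), S_3 x S_3 (6T9, order 36), S_4 x C_2 (6T11, order 48), (S_3 x S_3) : C_2 (6T13, order 72), PGL(2,5) (6T14, order 120), S_6 (6T16, order 720). By Dedekind's theorem, for a prime p not dividing disc(f) the degrees of the irreducible factors of f mod p form the cycle type of an element of G. Factoring f modulo the 27 such primes p <= 113 (skipping 2, 3, 41, which divide the discriminant), each new pattern first appears at: mod 5: f = (x + 2)(x^2 + 3x + 3)(x^3 + 3x + 3), pattern 3+2+1; mod 7: f = (x^2 + x + 6)(x^4 + 2x^3 + x^2 + 3x + 4), pattern 4+2; mod 17: f = (x^3 + 5x^2 + 13x + 13)(x^3 + 5x^2 + 16x + 5), pattern 3+3; mod 19: f = (x^2 + 4x + 9)(x^2 + 10x + 17)(x^2 + 15x + 8), pattern 2+2+2; mod 31: f = (x^6 + 10x^5 + 6x^4 + 13x^3 + 23x^2 + 27x + 16), pattern 6; mod 37: f = (x + 35)(x + 36)(x^2 + 6x + 11)(x^2 + 7x + 21), pattern 2+2+1+1; mod 61: f = (x + 1)(x + 29)(x + 36)(x^3 + 5x^2 + x + 38), pattern 3+1+1+1; mod 113: f = (x + 43)(x + 83)(x + 84)(x + 104)(x^2 + 35x + 62), pattern 2+1+1+1+1. No other pattern occurs in this range, so the set of observed cycle types is {3+2+1, 4+2, 3+3, 2+2+2, 6, 2+2+1+1, 3+1+1+1, 2+1+1+1+1}. The candidates containing elements of all these cycle types are (S_3 x S_3) : C_2 (6T13) of order 72, S_6 (6T16) of order 720; the others are excluded. The observed types are precisely the cycle types that occur in (S_3 x S_3) : C_2 (6T13) (apart from the identity). Each of the other remaining candidates has further cycle types, and by the Chebotarev density theorem the matching factorization patterns would occur for a proportion of primes equal to their share of the group: S_6 (6T16) additionally contains elements of type 5+1, 4+1+1 (234 of its 720 elements, about 32% of primes). None of the 27 primes tested shows any such pattern (for each of these groups the chance of that is below 10^-4), which rules them out. Hence G = (S_3 x S_3) : C_2 (6T13), of order 72.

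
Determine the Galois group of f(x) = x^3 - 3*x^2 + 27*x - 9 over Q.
The polynomial is an irreducible cubic over Q and its discriminant is -62208, which is not a perfect square. For an irreducible cubic, a non-square discriminant gives Galois group S_3.

S_3, the symmetric group on 3 letters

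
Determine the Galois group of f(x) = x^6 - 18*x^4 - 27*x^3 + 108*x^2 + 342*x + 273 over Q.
The polynomial f is an irreducible sextic over Q, so G = Gal(f/Q) is one of the 16 transitive subgroups 6T1, ..., 6T16 of S_6. The discriminant of f is -152796047606667, which is not a perfect square, so G is not contained in A_6. The transitive groups of degree 6 not contained in A_6 are: C_6 (6T1, order 6), S_3 (6T2, order 6), D_6 (6T3, order 12), C_3 x S_3 (6T5, order 18), A_4 x C_2 (6T6, order 24), S_4 (6T8, order 24), S_3 x S_3 (6T9, order 36), S_4 x C_2 (6T11, order 48), (S_3 x S_3) : C_2 (6T13, order 72), PGL(2,5) (6T14, order 120), S_6 (6T16, order 720). By Dedekind's theorem, for a prime p not dividing disc(f) the degrees of the irreducible factors of f mod p form the cycle type of an element of G. Factoring f modulo the 33 such primes p <= 149 (skipping 3, 43, which divide the discriminant), each new pattern first appears at: mod 2: f = (x^6 + x^3 + 1), pattern 6; mod 7: f = (x)(x + 1)(x + 6)(x^3 + 4x + 1), pattern 3+1+1+1; mod 17: f = (x^2 + 6x + 4)(x^2 + 13x + 11)(x^2 + 15x + 12), pattern 2+2+2; mod 19: f = (x^3 + 3x + 18)(x^3 + 17x + 12), pattern 3+3; mod 73: f = (x + 3)(x + 20)(x + 36)(x + 39)(x + 50)(x + 71), pattern 1+1+1+1+1+1. No other pattern occurs in this range, so the set of observed cycle types is {6, 3+1+1+1, 2+2+2, 3+3, 1+1+1+1+1+1}. The candidates containing elements of all these cycle types are C_3 x S_3 (6T5) of order 18, S_3 x S_3 (6T9) of order 36, (S_3 x S_3) : C_2 (6T13) of order 72, S_6 (6T16) of order 720; the others are excluded. The observed types are precisely the cycle types that occur in C_3 x S_3 (6T5). Each of the other remaining candidates has further cycle types, and by the Chebotarev density theorem the matching factorization patterns would occur for a proportion of primes equal to their share of the group: S_3 x S_3 (6T9) additionally contains elements of type 2+2+1+1 (9 of its 36 elements, about 25% of primes); (S_3 x S_3) : C_2 (6T13) additionally contains elements of type 4+2, 3+2+1, 2+2+1+1, 2+1+1+1+1 (45 of its 72 elements, about 62% of primes); S_6 (6T16) additionally contains elements of type 5+1, 4+2, 4+1+1, 3+2+1, 2+2+1+1, 2+1+1+1+1 (504 of its 720 elements, about 70% of primes). None of the 33 primes tested shows any such pattern (for each of these groups the chance of that is below 10^-4), which rules them out. Hence G = C_3 x S_3 (6T5), of order 18.

C_3 x S_3 (order 18)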